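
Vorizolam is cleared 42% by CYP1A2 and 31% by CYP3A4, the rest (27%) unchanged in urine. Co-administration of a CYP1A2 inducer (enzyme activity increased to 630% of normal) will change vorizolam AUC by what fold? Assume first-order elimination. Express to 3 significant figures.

CYP1A2: 0.42 × 6.3 = 2.646
CYP3A4: 0.31 (unchanged)
Other: 0.27 (unchanged)
CL_new/CL_old = 2.646 + 0.31 + 0.27 = 3.226.
AUC is inversely proportional to clearance, so the fold-change is 1 / 3.226 = 0.310.

0.310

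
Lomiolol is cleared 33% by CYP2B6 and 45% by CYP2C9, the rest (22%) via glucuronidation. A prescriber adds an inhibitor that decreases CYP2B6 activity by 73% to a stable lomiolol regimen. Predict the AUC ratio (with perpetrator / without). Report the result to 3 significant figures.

1.32

The CYP2B6 pathway (33% of clearance) falls to 0.27× activity: 0.33 × 0.27 = 0.0891.
CYP2C9 (45%) and the residual 22% are unaffected.
Relative clearance = 0.0891 + 0.45 + 0.22 = 0.7591.
Since AUC ∝ 1/CL, the ratio is 1 / 0.7591 = 1.32.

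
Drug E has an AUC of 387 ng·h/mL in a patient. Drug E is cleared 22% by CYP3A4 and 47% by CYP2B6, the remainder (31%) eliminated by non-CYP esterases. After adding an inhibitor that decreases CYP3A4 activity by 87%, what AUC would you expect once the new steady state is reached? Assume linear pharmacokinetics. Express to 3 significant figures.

The CYP3A4 pathway (22% of clearance) falls to 0.13× activity: 0.22 × 0.13 = 0.0286.
CYP2B6 (47%) and the residual 31% are unaffected.
CL_new/CL_old = 0.0286 + 0.47 + 0.31 = 0.8086.
AUC ∝ 1/CL, so new value = 387 / 0.8086 = 479 ng·h/mL.

479 ng·h/mL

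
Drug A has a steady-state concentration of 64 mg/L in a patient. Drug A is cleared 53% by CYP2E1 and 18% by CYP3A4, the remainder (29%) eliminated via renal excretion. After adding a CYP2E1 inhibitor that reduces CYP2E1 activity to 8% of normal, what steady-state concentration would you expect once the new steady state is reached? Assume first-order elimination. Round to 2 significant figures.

1.2 × 10² mg/L

The CYP2E1 pathway (53% of clearance) is reduced to 0.08× activity: 0.53 × 0.08 = 0.0424.
CYP3A4 (18%) and the residual 29% are unaffected.
Relative clearance = 0.0424 + 0.18 + 0.29 = 0.5124.
Steady-state concentration ∝ 1/CL, so new value = 64 / 0.5124 = 1.2 × 10² mg/L.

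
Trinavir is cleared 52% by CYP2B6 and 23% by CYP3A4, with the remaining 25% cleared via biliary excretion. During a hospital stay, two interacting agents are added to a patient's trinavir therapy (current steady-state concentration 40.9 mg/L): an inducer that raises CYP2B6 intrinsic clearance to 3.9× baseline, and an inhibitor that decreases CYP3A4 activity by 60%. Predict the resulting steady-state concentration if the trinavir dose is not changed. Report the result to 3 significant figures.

The CYP2B6 pathway (52% of clearance) rises to 3.9× activity: 0.52 × 3.9 = 2.028.
The CYP3A4 pathway (23% of clearance) drops to 0.4× activity: 0.23 × 0.4 = 0.092.
The remaining 25% of clearance is unaffected.
CL_new/CL_old = 2.028 + 0.092 + 0.25 = 2.37.
Dividing the baseline by the relative clearance: 40.9 / 2.37 = 17.3 mg/L.

17.3 mg/L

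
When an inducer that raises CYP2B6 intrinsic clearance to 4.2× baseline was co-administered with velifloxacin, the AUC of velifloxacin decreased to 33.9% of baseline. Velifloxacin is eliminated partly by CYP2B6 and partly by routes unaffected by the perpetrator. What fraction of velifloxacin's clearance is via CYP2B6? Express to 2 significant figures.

0.61

CL'/CL = 1 / 0.339 = 2.95
4.2·fm + (1 − fm) = 2.95
fm = (2.95 − 1) / (4.2 − 1) = 0.61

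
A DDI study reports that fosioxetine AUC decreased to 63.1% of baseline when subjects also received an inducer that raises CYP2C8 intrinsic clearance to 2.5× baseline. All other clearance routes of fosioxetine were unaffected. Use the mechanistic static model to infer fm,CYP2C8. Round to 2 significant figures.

0.39

Let fm be the CYP2C8 fraction. New clearance relative to baseline = fm × 2.5 + (1 − fm).
AUC ratio = 1 / (new CL fraction), so new CL fraction = 1 / 0.631 = 1.585.
fm × 2.5 + 1 − fm = 1.585  ⇒  fm × (2.5 − 1) = 0.5848  ⇒  fm = 0.39.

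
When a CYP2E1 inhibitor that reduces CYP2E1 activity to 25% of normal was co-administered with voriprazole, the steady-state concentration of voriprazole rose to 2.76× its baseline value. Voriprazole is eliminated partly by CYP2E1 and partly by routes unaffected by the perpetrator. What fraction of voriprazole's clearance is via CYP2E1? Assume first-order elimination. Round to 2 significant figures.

0.85

Let x = fm,CYP2E1. Because steady-state concentration ∝ 1/CL, relative clearance fell to 1/2.76 = 0.3623.
Setting x·0.25 + (1 − x) = 0.3623 and solving: x = (0.3623 − 1)/(0.25 − 1) = 0.85.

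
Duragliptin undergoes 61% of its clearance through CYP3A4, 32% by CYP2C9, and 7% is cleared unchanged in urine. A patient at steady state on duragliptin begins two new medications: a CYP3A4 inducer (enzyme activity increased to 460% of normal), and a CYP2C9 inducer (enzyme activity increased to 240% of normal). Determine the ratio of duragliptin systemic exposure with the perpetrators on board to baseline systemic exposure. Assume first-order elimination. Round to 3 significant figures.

0.274

The CYP3A4 pathway (61% of clearance) is boosted to 4.6× activity: 0.61 × 4.6 = 2.806.
The CYP2C9 pathway (32% of clearance) increases to 2.4× activity: 0.32 × 2.4 = 0.768.
Non-CYP routes (7%) are unchanged.
CL_new/CL_old = 2.806 + 0.768 + 0.07 = 3.644.
Systemic exposure ∝ 1/CL: fold-change = 1 / 3.644 = 0.274.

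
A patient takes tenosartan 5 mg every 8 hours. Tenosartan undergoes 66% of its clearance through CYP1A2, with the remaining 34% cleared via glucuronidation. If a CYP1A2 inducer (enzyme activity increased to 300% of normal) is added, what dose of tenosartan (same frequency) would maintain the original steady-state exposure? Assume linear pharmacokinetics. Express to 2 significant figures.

The CYP1A2 pathway (66% of clearance) is boosted to 3× activity: 0.66 × 3 = 1.98.
The remaining 34% of clearance is unaffected.
CL_new/CL_old = 1.98 + 0.34 = 2.32.
Css,avg = (dose rate)/CL, so holding Css fixed requires dose ∝ CL: 5 × 2.32 = 12 mg.

12 mg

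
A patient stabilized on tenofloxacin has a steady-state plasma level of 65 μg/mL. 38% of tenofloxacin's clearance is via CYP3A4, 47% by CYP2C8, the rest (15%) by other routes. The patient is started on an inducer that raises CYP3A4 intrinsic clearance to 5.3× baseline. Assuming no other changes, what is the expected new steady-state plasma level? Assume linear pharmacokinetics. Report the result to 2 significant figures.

The CYP3A4 pathway (38% of clearance) increases to 5.3× activity: 0.38 × 5.3 = 2.014.
CYP2C8 (47%) and the residual 15% are unaffected.
Relative clearance = 2.014 + 0.47 + 0.15 = 2.634.
With dosing unchanged, steady-state plasma level scales as 1/CL: 65 / 2.634 = 25 μg/mL.

25 μg/mL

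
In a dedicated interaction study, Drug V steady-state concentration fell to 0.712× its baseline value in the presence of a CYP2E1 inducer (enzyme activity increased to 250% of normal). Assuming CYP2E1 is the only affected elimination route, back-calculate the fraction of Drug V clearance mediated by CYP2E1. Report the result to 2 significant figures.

0.27

Let fm be the CYP2E1 fraction. New clearance relative to baseline = fm × 2.5 + (1 − fm).
Steady-state concentration ratio = 1 / (new CL fraction), so new CL fraction = 1 / 0.712 = 1.404.
fm × 2.5 + 1 − fm = 1.404  ⇒  fm × (2.5 − 1) = 0.4045  ⇒  fm = 0.27.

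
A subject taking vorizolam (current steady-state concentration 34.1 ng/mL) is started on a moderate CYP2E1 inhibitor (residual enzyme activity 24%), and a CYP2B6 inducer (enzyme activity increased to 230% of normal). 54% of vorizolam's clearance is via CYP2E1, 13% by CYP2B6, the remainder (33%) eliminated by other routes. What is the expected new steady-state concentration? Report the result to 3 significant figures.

45.0 ng/mL

The CYP2E1 pathway (54% of clearance) is reduced to 0.24× activity: 0.54 × 0.24 = 0.1296.
The CYP2B6 pathway (13% of clearance) increases to 2.3× activity: 0.13 × 2.3 = 0.299.
Non-CYP routes (33%) are unchanged.
Relative clearance = 0.1296 + 0.299 + 0.33 = 0.7586.
New steady-state concentration = 34.1 / 0.7586 = 45.0 ng/mL (concentration scales inversely with clearance).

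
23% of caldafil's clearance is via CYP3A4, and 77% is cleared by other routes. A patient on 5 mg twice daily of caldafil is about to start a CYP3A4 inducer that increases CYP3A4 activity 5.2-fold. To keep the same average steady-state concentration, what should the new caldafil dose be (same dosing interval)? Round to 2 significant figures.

9.8 mg

The CYP3A4 pathway (23% of clearance) increases to 5.2× activity: 0.23 × 5.2 = 1.196.
Non-CYP routes (77%) are unchanged.
New clearance relative to baseline: 1.196 + 0.77 = 1.966.
Exposure is unchanged when dose changes in proportion to clearance. New dose = 5 mg × 1.966 = 9.8 mg.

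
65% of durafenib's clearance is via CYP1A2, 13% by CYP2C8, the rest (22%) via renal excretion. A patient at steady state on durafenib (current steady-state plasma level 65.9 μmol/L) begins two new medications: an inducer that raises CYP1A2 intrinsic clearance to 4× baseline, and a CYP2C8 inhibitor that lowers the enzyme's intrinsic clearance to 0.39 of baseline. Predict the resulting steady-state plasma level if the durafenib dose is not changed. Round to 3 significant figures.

23.0 μmol/L

CYP1A2: 0.65 × 4 = 2.6
CYP2C8: 0.13 × 0.39 = 0.0507
Other: 0.22 (unchanged)
CL_new/CL_old = 2.6 + 0.0507 + 0.22 = 2.8707.
Steady-state plasma level ∝ 1/CL: new value = 65.9 / 2.8707 = 23.0 μmol/L.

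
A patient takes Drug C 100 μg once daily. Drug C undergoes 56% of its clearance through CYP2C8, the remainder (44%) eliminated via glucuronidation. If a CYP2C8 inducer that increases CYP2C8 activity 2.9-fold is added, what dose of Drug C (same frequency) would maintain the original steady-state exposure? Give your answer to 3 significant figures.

206 μg

The CYP2C8 pathway (56% of clearance) rises to 2.9× activity: 0.56 × 2.9 = 1.624.
Non-CYP routes (44%) are unchanged.
New clearance relative to baseline: 1.624 + 0.44 = 2.064.
Css,avg = (dose rate)/CL, so holding Css fixed requires dose ∝ CL: 100 × 2.064 = 206 μg.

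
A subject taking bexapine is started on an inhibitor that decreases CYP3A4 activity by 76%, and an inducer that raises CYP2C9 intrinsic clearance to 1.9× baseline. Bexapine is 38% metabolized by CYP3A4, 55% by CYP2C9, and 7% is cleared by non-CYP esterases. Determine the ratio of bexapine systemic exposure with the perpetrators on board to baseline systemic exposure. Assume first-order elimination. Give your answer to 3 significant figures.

CYP3A4: 0.38 × 0.24 = 0.0912
CYP2C9: 0.55 × 1.9 = 1.045
Other: 0.07 (unchanged)
CL_new/CL_old = 0.0912 + 1.045 + 0.07 = 1.2062.
Net systemic exposure ratio = 1 / 1.2062 = 0.829.

0.829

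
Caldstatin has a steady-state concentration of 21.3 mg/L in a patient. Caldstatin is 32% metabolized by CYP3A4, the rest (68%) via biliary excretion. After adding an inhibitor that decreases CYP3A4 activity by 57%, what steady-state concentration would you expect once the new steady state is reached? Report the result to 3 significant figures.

The CYP3A4 pathway (32% of clearance) falls to 0.43× activity: 0.32 × 0.43 = 0.1376.
Non-CYP routes (68%) are unchanged.
Relative clearance = 0.1376 + 0.68 = 0.8176.
Steady-state concentration ∝ 1/CL, so new value = 21.3 / 0.8176 = 26.1 mg/L.

26.1 mg/L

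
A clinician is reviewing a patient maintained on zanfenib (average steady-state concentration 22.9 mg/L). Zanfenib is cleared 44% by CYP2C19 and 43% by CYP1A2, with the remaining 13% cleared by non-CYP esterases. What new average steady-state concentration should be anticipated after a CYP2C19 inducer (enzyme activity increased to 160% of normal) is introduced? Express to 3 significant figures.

18.1 mg/L

The CYP2C19 pathway (44% of clearance) increases to 1.6× activity: 0.44 × 1.6 = 0.704.
CYP1A2 (43%) and the residual 13% are unaffected.
New clearance relative to baseline: 0.704 + 0.43 + 0.13 = 1.264.
With dosing unchanged, average steady-state concentration scales as 1/CL: 22.9 / 1.264 = 18.1 mg/L.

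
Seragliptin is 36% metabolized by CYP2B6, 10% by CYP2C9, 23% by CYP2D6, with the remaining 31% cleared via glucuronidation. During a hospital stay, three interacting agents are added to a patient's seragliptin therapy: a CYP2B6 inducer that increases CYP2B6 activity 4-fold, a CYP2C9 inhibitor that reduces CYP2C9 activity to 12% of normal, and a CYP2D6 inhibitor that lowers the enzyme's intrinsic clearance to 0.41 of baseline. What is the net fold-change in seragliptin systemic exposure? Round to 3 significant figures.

CYP2B6: 0.36 × 4 = 1.44
CYP2C9: 0.1 × 0.12 = 0.012
CYP2D6: 0.23 × 0.41 = 0.0943
Other: 0.31 (unchanged)
New clearance relative to baseline: 1.44 + 0.012 + 0.0943 + 0.31 = 1.8563.
Net systemic exposure ratio = 1 / 1.8563 = 0.539.

0.539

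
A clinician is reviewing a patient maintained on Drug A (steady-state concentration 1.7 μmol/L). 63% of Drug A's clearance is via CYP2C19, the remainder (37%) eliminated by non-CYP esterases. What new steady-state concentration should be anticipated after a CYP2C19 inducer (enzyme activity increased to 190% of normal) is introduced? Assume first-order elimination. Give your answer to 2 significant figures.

The CYP2C19 pathway (63% of clearance) is boosted to 1.9× activity: 0.63 × 1.9 = 1.197.
Non-CYP routes (37%) are unchanged.
New clearance relative to baseline: 1.197 + 0.37 = 1.567.
With dosing unchanged, steady-state concentration scales as 1/CL: 1.7 / 1.567 = 1.1 μmol/L.

1.1 μmol/L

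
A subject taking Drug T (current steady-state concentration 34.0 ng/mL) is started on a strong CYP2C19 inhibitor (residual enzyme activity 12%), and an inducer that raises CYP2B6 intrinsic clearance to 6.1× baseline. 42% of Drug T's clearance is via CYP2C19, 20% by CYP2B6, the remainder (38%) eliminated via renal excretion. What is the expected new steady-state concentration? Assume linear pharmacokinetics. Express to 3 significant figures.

20.6 ng/mL

CYP2C19: 0.42 × 0.12 = 0.0504
CYP2B6: 0.2 × 6.1 = 1.22
Other: 0.38 (unchanged)
CL_new/CL_old = 0.0504 + 1.22 + 0.38 = 1.6504.
Steady-state concentration ∝ 1/CL: new value = 34.0 / 1.6504 = 20.6 ng/mL.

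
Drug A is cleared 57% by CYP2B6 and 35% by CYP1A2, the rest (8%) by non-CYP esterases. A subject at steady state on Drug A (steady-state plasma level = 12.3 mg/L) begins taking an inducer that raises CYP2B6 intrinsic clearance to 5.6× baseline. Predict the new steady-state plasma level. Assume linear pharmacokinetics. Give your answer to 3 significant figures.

CYP2B6: 0.57 × 5.6 = 3.192
CYP1A2: 0.35 (unchanged)
Other: 0.08 (unchanged)
CL_new/CL_old = 3.192 + 0.35 + 0.08 = 3.622.
Steady-state plasma level ∝ 1/CL, so new value = 12.3 / 3.622 = 3.40 mg/L.

3.40 mg/L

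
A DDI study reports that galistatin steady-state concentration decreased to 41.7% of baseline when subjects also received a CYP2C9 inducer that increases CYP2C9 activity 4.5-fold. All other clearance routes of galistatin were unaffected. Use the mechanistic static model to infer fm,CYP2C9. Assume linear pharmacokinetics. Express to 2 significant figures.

Write x for the fraction cleared via CYP2C9. The observed steady-state concentration change means clearance rose to 1/0.417 = 2.398 of baseline.
Only the CYP2C9 route changed, so 2.398 = x·4.5 + (1 − x), giving x = 0.40.

0.40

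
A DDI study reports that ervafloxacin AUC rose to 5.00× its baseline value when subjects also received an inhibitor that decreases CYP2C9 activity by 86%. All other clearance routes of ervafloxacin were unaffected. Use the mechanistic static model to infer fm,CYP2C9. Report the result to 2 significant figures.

0.93

Write x for the fraction cleared via CYP2C9. The observed AUC change means clearance fell to 1/5.00 = 0.2 of baseline.
Only the CYP2C9 route changed, so 0.2 = x·0.14 + (1 − x), giving x = 0.93.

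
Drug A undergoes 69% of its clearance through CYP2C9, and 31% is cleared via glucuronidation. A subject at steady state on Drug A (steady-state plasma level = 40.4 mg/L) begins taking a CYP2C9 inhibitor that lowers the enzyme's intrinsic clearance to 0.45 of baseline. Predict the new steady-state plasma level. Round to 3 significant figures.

CYP2C9: 0.69 × 0.45 = 0.3105
Other: 0.31 (unchanged)
Relative clearance = 0.3105 + 0.31 = 0.6205.
With dosing unchanged, steady-state plasma level scales as 1/CL: 40.4 / 0.6205 = 65.1 mg/L.

65.1 mg/L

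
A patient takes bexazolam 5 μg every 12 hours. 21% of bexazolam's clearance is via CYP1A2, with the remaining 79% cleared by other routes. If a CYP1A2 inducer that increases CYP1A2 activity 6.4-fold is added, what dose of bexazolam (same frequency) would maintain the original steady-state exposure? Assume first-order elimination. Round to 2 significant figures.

The CYP1A2 pathway (21% of clearance) rises to 6.4× activity: 0.21 × 6.4 = 1.344.
The remaining 79% of clearance is unaffected.
Relative clearance = 1.344 + 0.79 = 2.134.
Exposure is unchanged when dose changes in proportion to clearance. New dose = 5 μg × 2.134 = 11 μg.

11 μg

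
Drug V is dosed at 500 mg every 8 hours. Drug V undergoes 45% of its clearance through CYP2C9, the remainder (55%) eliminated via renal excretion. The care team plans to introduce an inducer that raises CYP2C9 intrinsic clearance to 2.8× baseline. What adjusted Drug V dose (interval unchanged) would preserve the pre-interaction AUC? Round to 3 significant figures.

905 mg

The CYP2C9 pathway (45% of clearance) increases to 2.8× activity: 0.45 × 2.8 = 1.26.
Non-CYP routes (55%) are unchanged.
Relative clearance = 1.26 + 0.55 = 1.81.
Exposure is unchanged when dose changes in proportion to clearance. New dose = 500 mg × 1.81 = 905 mg.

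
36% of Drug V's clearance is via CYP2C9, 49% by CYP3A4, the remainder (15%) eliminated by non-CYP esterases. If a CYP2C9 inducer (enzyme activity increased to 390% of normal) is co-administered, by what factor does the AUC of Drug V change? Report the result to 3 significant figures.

CYP2C9: 0.36 × 3.9 = 1.404
CYP3A4: 0.49 (unchanged)
Other: 0.15 (unchanged)
Relative clearance = 1.404 + 0.49 + 0.15 = 2.044.
AUC ratio = CL_old/CL_new = 1 / 2.044 = 0.489.

0.489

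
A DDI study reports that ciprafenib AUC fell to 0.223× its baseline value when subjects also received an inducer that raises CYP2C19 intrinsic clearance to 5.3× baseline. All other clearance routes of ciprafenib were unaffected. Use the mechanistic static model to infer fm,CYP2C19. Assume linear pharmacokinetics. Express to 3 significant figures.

Call the CYP2C19 fraction fm. After the interaction, CL_new/CL_old = fm × 5.3 + (1 − fm).
AUC ratio = 1 / (new CL fraction), so new CL fraction = 1 / 0.223 = 4.484.
fm × 5.3 + 1 − fm = 4.484  ⇒  fm × (5.3 − 1) = 3.484  ⇒  fm = 0.810.

0.810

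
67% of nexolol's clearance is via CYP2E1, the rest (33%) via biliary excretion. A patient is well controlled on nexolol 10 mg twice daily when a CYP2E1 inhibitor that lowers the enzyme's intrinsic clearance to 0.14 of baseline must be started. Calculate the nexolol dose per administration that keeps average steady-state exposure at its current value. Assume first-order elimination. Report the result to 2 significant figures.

4.2 mg

The CYP2E1 pathway (67% of clearance) falls to 0.14× activity: 0.67 × 0.14 = 0.0938.
The remaining 33% of clearance is unaffected.
New clearance relative to baseline: 0.0938 + 0.33 = 0.4238.
Css,avg = (dose rate)/CL, so holding Css fixed requires dose ∝ CL: 10 × 0.4238 = 4.2 mg.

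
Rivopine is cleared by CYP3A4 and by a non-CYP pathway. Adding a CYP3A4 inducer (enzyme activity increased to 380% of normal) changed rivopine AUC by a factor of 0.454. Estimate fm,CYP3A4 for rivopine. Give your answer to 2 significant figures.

0.43

Call the CYP3A4 fraction fm. After the interaction, CL_new/CL_old = fm × 3.8 + (1 − fm).
AUC ratio = 1 / (new CL fraction), so new CL fraction = 1 / 0.454 = 2.203.
fm × 3.8 + 1 − fm = 2.203  ⇒  fm × (3.8 − 1) = 1.203  ⇒  fm = 0.43.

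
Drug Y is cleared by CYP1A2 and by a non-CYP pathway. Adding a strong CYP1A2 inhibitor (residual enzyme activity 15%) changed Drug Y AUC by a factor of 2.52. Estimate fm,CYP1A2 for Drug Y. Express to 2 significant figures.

Let fm be the CYP1A2 fraction. New clearance relative to baseline = fm × 0.15 + (1 − fm).
AUC ratio = 1 / (new CL fraction), so new CL fraction = 1 / 2.52 = 0.3968.
fm × 0.15 + 1 − fm = 0.3968  ⇒  fm × (0.15 − 1) = −0.6032  ⇒  fm = 0.71.

0.71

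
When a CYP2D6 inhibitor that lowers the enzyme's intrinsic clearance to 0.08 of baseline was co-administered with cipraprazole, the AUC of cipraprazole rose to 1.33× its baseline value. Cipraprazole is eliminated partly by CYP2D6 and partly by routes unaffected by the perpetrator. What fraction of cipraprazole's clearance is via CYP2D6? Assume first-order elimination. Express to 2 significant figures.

CL'/CL = 1 / 1.33 = 0.7519
0.08·fm + (1 − fm) = 0.7519
fm = (0.7519 − 1) / (0.08 − 1) = 0.27

0.27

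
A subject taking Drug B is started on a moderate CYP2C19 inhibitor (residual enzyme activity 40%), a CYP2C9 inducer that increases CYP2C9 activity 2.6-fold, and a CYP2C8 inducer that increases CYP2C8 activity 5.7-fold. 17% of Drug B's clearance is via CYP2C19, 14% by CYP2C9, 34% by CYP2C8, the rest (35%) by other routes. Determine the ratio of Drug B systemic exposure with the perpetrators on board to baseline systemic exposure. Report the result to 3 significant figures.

The CYP2C19 pathway (17% of clearance) is reduced to 0.4× activity: 0.17 × 0.4 = 0.068.
The CYP2C9 pathway (14% of clearance) rises to 2.6× activity: 0.14 × 2.6 = 0.364.
The CYP2C8 pathway (34% of clearance) is boosted to 5.7× activity: 0.34 × 5.7 = 1.938.
The remaining 35% of clearance is unaffected.
Relative clearance = 0.068 + 0.364 + 1.938 + 0.35 = 2.72.
Because systemic exposure varies inversely with clearance, the combined effect is 1 / 2.72 = 0.368.

0.368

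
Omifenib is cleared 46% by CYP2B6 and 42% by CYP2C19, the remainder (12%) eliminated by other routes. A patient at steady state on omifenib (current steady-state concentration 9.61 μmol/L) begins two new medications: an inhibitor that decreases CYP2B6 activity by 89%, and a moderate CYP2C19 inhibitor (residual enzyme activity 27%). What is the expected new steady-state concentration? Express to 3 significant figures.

The CYP2B6 pathway (46% of clearance) falls to 0.11× activity: 0.46 × 0.11 = 0.0506.
The CYP2C19 pathway (42% of clearance) drops to 0.27× activity: 0.42 × 0.27 = 0.1134.
The remaining 12% of clearance is unaffected.
New clearance relative to baseline: 0.0506 + 0.1134 + 0.12 = 0.284.
New steady-state concentration = 9.61 / 0.284 = 33.8 μmol/L (concentration scales inversely with clearance).

33.8 μmol/L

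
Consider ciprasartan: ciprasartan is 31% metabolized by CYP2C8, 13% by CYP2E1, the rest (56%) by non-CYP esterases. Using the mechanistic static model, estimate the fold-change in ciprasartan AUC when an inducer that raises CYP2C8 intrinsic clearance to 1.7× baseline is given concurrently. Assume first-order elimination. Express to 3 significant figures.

The CYP2C8 pathway (31% of clearance) increases to 1.7× activity: 0.31 × 1.7 = 0.527.
CYP2E1 (13%) and the residual 56% are unaffected.
Relative clearance = 0.527 + 0.13 + 0.56 = 1.217.
Since AUC ∝ 1/CL, the ratio is 1 / 1.217 = 0.822.

0.822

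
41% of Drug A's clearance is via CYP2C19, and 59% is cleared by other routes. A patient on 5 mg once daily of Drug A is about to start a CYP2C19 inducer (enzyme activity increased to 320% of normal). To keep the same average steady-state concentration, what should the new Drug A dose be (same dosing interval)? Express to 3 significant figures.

The CYP2C19 pathway (41% of clearance) is boosted to 3.2× activity: 0.41 × 3.2 = 1.312.
The remaining 59% of clearance is unaffected.
Relative clearance = 1.312 + 0.59 = 1.902.
Css,avg = (dose rate)/CL, so holding Css fixed requires dose ∝ CL: 5 × 1.902 = 9.51 mg.

9.51 mg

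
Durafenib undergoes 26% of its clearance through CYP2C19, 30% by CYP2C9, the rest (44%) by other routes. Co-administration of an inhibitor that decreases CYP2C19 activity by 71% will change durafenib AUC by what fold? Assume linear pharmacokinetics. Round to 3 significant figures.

1.23

The CYP2C19 pathway (26% of clearance) drops to 0.29× activity: 0.26 × 0.29 = 0.0754.
CYP2C9 (30%) and the residual 44% are unaffected.
Relative clearance = 0.0754 + 0.3 + 0.44 = 0.8154.
AUC ratio = CL_old/CL_new = 1 / 0.8154 = 1.23.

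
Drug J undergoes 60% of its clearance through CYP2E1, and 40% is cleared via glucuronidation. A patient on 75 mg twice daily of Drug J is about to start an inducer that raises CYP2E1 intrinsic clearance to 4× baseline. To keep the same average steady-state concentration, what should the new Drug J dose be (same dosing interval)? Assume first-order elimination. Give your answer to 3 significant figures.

210 mg

The CYP2E1 pathway (60% of clearance) is boosted to 4× activity: 0.6 × 4 = 2.4.
The remaining 40% of clearance is unaffected.
CL_new/CL_old = 2.4 + 0.4 = 2.8.
Exposure is unchanged when dose changes in proportion to clearance. New dose = 75 mg × 2.8 = 210 mg.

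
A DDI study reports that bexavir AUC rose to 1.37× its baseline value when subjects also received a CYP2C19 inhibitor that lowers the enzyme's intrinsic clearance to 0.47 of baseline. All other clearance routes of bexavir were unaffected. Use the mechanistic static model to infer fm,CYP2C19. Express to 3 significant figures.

0.510

Call the CYP2C19 fraction fm. After the interaction, CL_new/CL_old = fm × 0.47 + (1 − fm).
AUC ratio = 1 / (new CL fraction), so new CL fraction = 1 / 1.37 = 0.7299.
fm × 0.47 + 1 − fm = 0.7299  ⇒  fm × (0.47 − 1) = −0.2701  ⇒  fm = 0.510.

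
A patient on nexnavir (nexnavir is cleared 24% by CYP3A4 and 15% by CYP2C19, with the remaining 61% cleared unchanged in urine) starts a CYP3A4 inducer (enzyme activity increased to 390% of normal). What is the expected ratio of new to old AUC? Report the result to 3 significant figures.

The CYP3A4 pathway (24% of clearance) is boosted to 3.9× activity: 0.24 × 3.9 = 0.936.
CYP2C19 (15%) and the residual 61% are unaffected.
New clearance relative to baseline: 0.936 + 0.15 + 0.61 = 1.696.
AUC is inversely proportional to clearance, so the fold-change is 1 / 1.696 = 0.590.

0.590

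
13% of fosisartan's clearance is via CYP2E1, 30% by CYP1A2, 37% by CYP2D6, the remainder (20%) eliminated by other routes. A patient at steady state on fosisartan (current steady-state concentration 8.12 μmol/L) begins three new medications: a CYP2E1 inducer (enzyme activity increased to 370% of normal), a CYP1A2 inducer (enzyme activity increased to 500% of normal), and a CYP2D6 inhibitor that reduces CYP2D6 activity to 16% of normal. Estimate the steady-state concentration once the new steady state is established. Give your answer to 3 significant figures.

CYP2E1: 0.13 × 3.7 = 0.481
CYP1A2: 0.3 × 5 = 1.5
CYP2D6: 0.37 × 0.16 = 0.0592
Other: 0.2 (unchanged)
CL_new/CL_old = 0.481 + 1.5 + 0.0592 + 0.2 = 2.2402.
Dividing the baseline by the relative clearance: 8.12 / 2.2402 = 3.62 μmol/L.

3.62 μmol/L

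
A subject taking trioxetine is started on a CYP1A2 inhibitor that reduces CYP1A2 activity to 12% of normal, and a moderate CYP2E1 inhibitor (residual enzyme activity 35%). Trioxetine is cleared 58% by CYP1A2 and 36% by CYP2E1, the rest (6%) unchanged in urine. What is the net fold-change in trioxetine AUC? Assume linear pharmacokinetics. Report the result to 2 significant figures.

CYP1A2: 0.58 × 0.12 = 0.0696
CYP2E1: 0.36 × 0.35 = 0.126
Other: 0.06 (unchanged)
Relative clearance = 0.0696 + 0.126 + 0.06 = 0.2556.
AUC ∝ 1/CL: fold-change = 1 / 0.2556 = 3.9.

3.9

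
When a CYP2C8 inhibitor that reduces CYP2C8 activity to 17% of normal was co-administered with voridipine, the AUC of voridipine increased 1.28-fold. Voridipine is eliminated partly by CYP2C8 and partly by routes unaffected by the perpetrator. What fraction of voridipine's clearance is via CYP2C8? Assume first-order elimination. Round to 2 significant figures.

0.26

CL'/CL = 1 / 1.28 = 0.7812
0.17·fm + (1 − fm) = 0.7812
fm = (0.7812 − 1) / (0.17 − 1) = 0.26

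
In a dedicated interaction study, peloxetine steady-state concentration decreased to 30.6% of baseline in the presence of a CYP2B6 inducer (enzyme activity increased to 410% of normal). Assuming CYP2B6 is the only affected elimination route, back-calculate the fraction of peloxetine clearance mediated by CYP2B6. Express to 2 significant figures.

0.73

Call the CYP2B6 fraction fm. After the interaction, CL_new/CL_old = fm × 4.1 + (1 − fm).
Steady-state concentration ratio = 1 / (new CL fraction), so new CL fraction = 1 / 0.306 = 3.268.
fm × 4.1 + 1 − fm = 3.268  ⇒  fm × (4.1 − 1) = 2.268  ⇒  fm = 0.73.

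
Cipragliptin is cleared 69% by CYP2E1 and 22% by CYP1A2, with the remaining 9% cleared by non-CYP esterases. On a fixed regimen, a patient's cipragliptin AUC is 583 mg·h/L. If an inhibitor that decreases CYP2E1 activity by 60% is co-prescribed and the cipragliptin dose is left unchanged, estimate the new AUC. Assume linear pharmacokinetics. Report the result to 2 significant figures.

9.9 × 10² mg·h/L

The CYP2E1 pathway (69% of clearance) is reduced to 0.4× activity: 0.69 × 0.4 = 0.276.
CYP1A2 (22%) and the residual 9% are unaffected.
CL_new/CL_old = 0.276 + 0.22 + 0.09 = 0.586.
With dosing unchanged, AUC scales as 1/CL: 583 / 0.586 = 9.9 × 10² mg·h/L.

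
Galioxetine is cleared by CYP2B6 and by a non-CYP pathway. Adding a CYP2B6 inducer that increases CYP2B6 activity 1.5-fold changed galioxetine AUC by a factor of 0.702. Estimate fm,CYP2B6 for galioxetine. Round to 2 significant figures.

0.85

Call the CYP2B6 fraction fm. After the interaction, CL_new/CL_old = fm × 1.5 + (1 − fm).
AUC ratio = 1 / (new CL fraction), so new CL fraction = 1 / 0.702 = 1.425.
fm × 1.5 + 1 − fm = 1.425  ⇒  fm × (1.5 − 1) = 0.4245  ⇒  fm = 0.85.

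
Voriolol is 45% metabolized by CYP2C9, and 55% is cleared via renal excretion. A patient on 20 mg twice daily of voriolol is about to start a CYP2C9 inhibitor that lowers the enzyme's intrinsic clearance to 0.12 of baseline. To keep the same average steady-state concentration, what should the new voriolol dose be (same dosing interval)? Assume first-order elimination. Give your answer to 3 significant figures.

12.1 mg

The CYP2C9 pathway (45% of clearance) falls to 0.12× activity: 0.45 × 0.12 = 0.054.
The remaining 55% of clearance is unaffected.
CL_new/CL_old = 0.054 + 0.55 = 0.604.
Exposure is unchanged when dose changes in proportion to clearance. New dose = 20 mg × 0.604 = 12.1 mg.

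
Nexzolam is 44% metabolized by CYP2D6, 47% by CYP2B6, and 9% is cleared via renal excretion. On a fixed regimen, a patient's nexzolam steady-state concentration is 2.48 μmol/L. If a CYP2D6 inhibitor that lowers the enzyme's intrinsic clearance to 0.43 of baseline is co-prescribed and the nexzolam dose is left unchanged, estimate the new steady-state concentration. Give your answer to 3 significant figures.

CYP2D6: 0.44 × 0.43 = 0.1892
CYP2B6: 0.47 (unchanged)
Other: 0.09 (unchanged)
Relative clearance = 0.1892 + 0.47 + 0.09 = 0.7492.
Steady-state concentration ∝ 1/CL, so new value = 2.48 / 0.7492 = 3.31 μmol/L.

3.31 μmol/L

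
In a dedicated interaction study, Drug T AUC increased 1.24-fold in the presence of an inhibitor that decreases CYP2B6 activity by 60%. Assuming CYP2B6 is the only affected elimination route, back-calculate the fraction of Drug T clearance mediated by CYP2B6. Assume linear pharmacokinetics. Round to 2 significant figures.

0.32

Write x for the fraction cleared via CYP2B6. The observed AUC change means clearance fell to 1/1.24 = 0.8065 of baseline.
Setting x·0.4 + (1 − x) = 0.8065 and solving: x = (0.8065 − 1)/(0.4 − 1) = 0.32.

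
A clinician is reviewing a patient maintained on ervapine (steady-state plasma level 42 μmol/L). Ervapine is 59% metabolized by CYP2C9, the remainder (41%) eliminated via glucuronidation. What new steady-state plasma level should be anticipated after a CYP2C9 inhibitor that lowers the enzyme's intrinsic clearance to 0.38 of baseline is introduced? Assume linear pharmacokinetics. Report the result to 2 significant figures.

The CYP2C9 pathway (59% of clearance) falls to 0.38× activity: 0.59 × 0.38 = 0.2242.
Non-CYP routes (41%) are unchanged.
CL_new/CL_old = 0.2242 + 0.41 = 0.6342.
With dosing unchanged, steady-state plasma level scales as 1/CL: 42 / 0.6342 = 66 μmol/L.

66 μmol/L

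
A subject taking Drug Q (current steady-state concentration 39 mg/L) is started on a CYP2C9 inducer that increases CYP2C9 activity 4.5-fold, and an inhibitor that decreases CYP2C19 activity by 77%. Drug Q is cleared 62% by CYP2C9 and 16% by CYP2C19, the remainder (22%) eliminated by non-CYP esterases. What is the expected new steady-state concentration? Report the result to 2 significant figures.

13 mg/L

The CYP2C9 pathway (62% of clearance) rises to 4.5× activity: 0.62 × 4.5 = 2.79.
The CYP2C19 pathway (16% of clearance) falls to 0.23× activity: 0.16 × 0.23 = 0.0368.
Non-CYP routes (22%) are unchanged.
CL_new/CL_old = 2.79 + 0.0368 + 0.22 = 3.0468.
Dividing the baseline by the relative clearance: 39 / 3.0468 = 13 mg/L.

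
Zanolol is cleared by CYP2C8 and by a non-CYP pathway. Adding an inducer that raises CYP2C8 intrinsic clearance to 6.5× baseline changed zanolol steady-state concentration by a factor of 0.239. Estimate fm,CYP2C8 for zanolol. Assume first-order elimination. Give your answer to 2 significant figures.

CL'/CL = 1 / 0.239 = 4.184
6.5·fm + (1 − fm) = 4.184
fm = (4.184 − 1) / (6.5 − 1) = 0.58

0.58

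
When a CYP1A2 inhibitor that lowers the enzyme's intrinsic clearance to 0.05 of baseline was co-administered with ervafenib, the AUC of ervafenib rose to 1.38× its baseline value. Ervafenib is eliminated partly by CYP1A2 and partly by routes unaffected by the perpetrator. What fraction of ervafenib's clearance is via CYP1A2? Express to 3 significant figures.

0.290

Let fm be the CYP1A2 fraction. New clearance relative to baseline = fm × 0.05 + (1 − fm).
AUC ratio = 1 / (new CL fraction), so new CL fraction = 1 / 1.38 = 0.7246.
fm × 0.05 + 1 − fm = 0.7246  ⇒  fm × (0.05 − 1) = −0.2754  ⇒  fm = 0.290.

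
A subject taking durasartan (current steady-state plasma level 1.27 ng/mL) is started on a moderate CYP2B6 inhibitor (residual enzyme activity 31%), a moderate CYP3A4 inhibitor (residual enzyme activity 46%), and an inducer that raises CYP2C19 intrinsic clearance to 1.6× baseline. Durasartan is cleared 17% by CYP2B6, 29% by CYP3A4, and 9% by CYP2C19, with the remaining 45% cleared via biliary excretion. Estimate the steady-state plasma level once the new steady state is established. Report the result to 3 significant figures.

1.63 ng/mL

The CYP2B6 pathway (17% of clearance) falls to 0.31× activity: 0.17 × 0.31 = 0.0527.
The CYP3A4 pathway (29% of clearance) drops to 0.46× activity: 0.29 × 0.46 = 0.1334.
The CYP2C19 pathway (9% of clearance) rises to 1.6× activity: 0.09 × 1.6 = 0.144.
The remaining 45% of clearance is unaffected.
New clearance relative to baseline: 0.0527 + 0.1334 + 0.144 + 0.45 = 0.7801.
Dividing the baseline by the relative clearance: 1.27 / 0.7801 = 1.63 ng/mL.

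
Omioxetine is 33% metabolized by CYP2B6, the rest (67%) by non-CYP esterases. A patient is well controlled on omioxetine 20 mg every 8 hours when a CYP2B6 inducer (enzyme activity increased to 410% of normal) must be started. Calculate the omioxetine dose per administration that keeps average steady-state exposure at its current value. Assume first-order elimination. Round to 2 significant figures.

The CYP2B6 pathway (33% of clearance) is boosted to 4.1× activity: 0.33 × 4.1 = 1.353.
The remaining 67% of clearance is unaffected.
New clearance relative to baseline: 1.353 + 0.67 = 2.023.
To maintain the same steady-state level, dose must scale with clearance: new dose = 20 × 2.023 = 40 mg.

40 mg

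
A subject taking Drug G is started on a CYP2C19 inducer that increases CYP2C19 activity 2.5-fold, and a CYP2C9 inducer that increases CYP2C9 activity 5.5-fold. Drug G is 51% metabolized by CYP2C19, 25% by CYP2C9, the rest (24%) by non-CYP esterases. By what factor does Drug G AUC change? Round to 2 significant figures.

0.35

CYP2C19: 0.51 × 2.5 = 1.275
CYP2C9: 0.25 × 5.5 = 1.375
Other: 0.24 (unchanged)
New clearance relative to baseline: 1.275 + 1.375 + 0.24 = 2.89.
Because AUC varies inversely with clearance, the combined effect is 1 / 2.89 = 0.35.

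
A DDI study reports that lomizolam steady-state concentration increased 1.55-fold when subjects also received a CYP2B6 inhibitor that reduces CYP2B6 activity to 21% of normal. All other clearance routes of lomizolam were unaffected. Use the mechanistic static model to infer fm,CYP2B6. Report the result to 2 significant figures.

0.45

Write x for the fraction cleared via CYP2B6. The observed steady-state concentration change means clearance fell to 1/1.55 = 0.6452 of baseline.
Only the CYP2B6 route changed, so 0.6452 = x·0.21 + (1 − x), giving x = 0.45.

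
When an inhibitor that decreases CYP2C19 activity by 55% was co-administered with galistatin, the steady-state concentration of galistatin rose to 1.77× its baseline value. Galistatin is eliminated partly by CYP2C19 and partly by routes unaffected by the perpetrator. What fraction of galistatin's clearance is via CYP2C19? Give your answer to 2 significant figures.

Call the CYP2C19 fraction fm. After the interaction, CL_new/CL_old = fm × 0.45 + (1 − fm).
Steady-state concentration ratio = 1 / (new CL fraction), so new CL fraction = 1 / 1.77 = 0.565.
fm × 0.45 + 1 − fm = 0.565  ⇒  fm × (0.45 − 1) = −0.435  ⇒  fm = 0.79.

0.79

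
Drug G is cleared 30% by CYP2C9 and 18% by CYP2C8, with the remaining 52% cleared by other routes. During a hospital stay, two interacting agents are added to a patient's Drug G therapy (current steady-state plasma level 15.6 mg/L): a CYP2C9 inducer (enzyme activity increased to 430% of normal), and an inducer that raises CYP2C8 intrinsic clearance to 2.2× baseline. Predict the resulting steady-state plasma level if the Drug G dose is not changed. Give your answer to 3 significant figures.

CYP2C9: 0.3 × 4.3 = 1.29
CYP2C8: 0.18 × 2.2 = 0.396
Other: 0.52 (unchanged)
Relative clearance = 1.29 + 0.396 + 0.52 = 2.206.
Steady-state plasma level ∝ 1/CL: new value = 15.6 / 2.206 = 7.07 mg/L.

7.07 mg/L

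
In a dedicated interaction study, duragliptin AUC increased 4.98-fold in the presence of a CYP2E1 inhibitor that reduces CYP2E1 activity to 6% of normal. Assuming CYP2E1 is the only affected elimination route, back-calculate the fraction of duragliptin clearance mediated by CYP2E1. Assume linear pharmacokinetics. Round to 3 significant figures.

0.850

Call the CYP2E1 fraction fm. After the interaction, CL_new/CL_old = fm × 0.06 + (1 − fm).
AUC ratio = 1 / (new CL fraction), so new CL fraction = 1 / 4.98 = 0.2008.
fm × 0.06 + 1 − fm = 0.2008  ⇒  fm × (0.06 − 1) = −0.7992  ⇒  fm = 0.850.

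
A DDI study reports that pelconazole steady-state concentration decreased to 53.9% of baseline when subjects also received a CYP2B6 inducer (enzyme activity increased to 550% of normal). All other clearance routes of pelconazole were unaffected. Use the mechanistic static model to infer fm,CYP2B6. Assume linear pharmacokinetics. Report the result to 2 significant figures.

0.19

Let x = fm,CYP2B6. Because steady-state concentration ∝ 1/CL, relative clearance rose to 1/0.539 = 1.855.
Only the CYP2B6 route changed, so 1.855 = x·5.5 + (1 − x), giving x = 0.19.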